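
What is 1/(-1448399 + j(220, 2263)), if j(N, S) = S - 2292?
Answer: -1/1448428 ≈ -6.9040e-7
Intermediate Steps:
j(N, S) = -2292 + S
1/(-1448399 + j(220, 2263)) = 1/(-1448399 + (-2292 + 2263)) = 1/(-1448399 - 29) = 1/(-1448428) = -1/1448428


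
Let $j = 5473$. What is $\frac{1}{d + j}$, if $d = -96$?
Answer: $\frac{1}{5377} \approx 0.00018598$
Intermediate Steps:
$\frac{1}{d + j} = \frac{1}{-96 + 5473} = \frac{1}{5377}$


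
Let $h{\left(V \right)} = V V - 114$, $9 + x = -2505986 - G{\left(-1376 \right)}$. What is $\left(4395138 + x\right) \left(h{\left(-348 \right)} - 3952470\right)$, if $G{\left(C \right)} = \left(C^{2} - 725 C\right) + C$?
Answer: $3833230986360$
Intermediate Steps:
$G{\left(C \right)} = C^{2} - 724 C$
$x = -5395595$ ($x = -9 - \left(2505986 - 1376 \left(-724 - 1376\right)\right) = -9 - \left(2505986 - -2889600\right) = -9 - 5395586 = -5395595$)
$h{\left(V \right)} = -114 + V^{2}$ ($h{\left(V \right)} = V^{2} - 114 = -114 + V^{2}$)
$\left(4395138 + x\right) \left(h{\left(-348 \right)} - 3952470\right) = \left(4395138 - 5395595\right) \left(\left(-114 + \left(-348\right)^{2}\right) - 3952470\right) = - 1000457 \left(\left(-114 + 121104\right) - 3952470\right) = - 1000457 \left(120990 - 3952470\right) = \left(-1000457\right) \left(-3831480\right) = 3833230986360$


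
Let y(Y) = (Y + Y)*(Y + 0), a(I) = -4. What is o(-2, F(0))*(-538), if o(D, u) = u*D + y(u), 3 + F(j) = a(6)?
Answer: -60256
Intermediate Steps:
F(j) = -7 (F(j) = -3 - 4 = -7)
y(Y) = 2*Y² (y(Y) = (2*Y)*Y = 2*Y²)
o(D, u) = 2*u² + D*u (o(D, u) = u*D + 2*u² = D*u + 2*u² = 2*u² + D*u)
o(-2, F(0))*(-538) = -7*(-2 + 2*(-7))*(-538) = -7*(-2 - 14)*(-538) = -7*(-16)*(-538) = 112*(-538) = -60256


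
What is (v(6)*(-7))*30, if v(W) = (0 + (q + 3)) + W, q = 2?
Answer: -2310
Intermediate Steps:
v(W) = 5 + W (v(W) = (0 + (2 + 3)) + W = (0 + 5) + W = 5 + W)
(v(6)*(-7))*30 = ((5 + 6)*(-7))*30 = (11*(-7))*30 = -77*30 = -2310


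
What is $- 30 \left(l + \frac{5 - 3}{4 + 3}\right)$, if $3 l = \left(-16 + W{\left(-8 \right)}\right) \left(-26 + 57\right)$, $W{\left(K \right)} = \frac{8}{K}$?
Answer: $\frac{36830}{7} \approx 5261.4$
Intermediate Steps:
$l = - \frac{527}{3}$ ($l = \frac{\left(-16 + \frac{8}{-8}\right) \left(-26 + 57\right)}{3} = \frac{\left(-16 + 8 \left(- \frac{1}{8}\right)\right) 31}{3} = \frac{\left(-16 - 1\right) 31}{3} = \frac{\left(-17\right) 31}{3} = \frac{1}{3} \left(-527\right) = - \frac{527}{3} \approx -175.67$)
$- 30 \left(l + \frac{5 - 3}{4 + 3}\right) = - 30 \left(- \frac{527}{3} + \frac{5 - 3}{4 + 3}\right) = - 30 \left(- \frac{527}{3} + \frac{2}{7}\right) = \left(-30\right) \left(- \frac{3683}{21}\right) = \frac{36830}{7}$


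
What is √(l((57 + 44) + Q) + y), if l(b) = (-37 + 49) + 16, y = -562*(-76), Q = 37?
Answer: 2*√10685 ≈ 206.74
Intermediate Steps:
y = 42712
l(b) = 28 (l(b) = 12 + 16 = 28)
√(l((57 + 44) + Q) + y) = √(28 + 42712) = √42740 = 2*√10685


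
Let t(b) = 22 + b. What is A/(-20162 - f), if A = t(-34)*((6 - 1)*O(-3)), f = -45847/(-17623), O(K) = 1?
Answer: 352460/118453591 ≈ 0.0029755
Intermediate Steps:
f = 45847/17623 (f = -45847*(-1/17623) = 45847/17623 ≈ 2.6015)
A = -60 (A = (22 - 34)*((6 - 1)*1) = -60 ≈ -60.000)
A/(-20162 - f) = -60/(-20162 - 1*45847/17623) = -60/(-20162 - 45847/17623) = -60/(-355360773/17623) = -60*(-17623/355360773) = 352460/118453591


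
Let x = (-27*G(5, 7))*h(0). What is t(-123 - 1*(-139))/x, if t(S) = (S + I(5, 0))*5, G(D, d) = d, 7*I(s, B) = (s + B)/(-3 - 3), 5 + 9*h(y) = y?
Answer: 667/882 ≈ 0.75624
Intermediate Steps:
h(y) = -5/9 + y/9
I(s, B) = -B/42 - s/42 (I(s, B) = ((s + B)/(-3 - 3))/7 = ((B + s)/(-6))/7 = ((B + s)*(-1/6))/7 = (-B/6 - s/6)/7 = -B/42 - s/42)
t(S) = -25/42 + 5*S (t(S) = (S + (-1/42*0 - 1/42*5))*5 = (S + (0 - 5/42))*5 = (S - 5/42)*5 = (-5/42 + S)*5 = -25/42 + 5*S)
x = 105 (x = (-27*7)*(-5/9 + (1/9)*0) = -189*(-5/9 + 0) = -189*(-5/9) = 105)
t(-123 - 1*(-139))/x = (-25/42 + 5*(-123 - 1*(-139)))/105 = (-25/42 + 5*(-123 + 139))*(1/105) = (-25/42 + 5*16)*(1/105) = (-25/42 + 80)*(1/105) = (3335/42)*(1/105) = 667/882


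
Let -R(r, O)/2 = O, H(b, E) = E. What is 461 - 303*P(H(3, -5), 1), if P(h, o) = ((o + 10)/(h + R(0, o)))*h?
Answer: -13438/7 ≈ -1919.7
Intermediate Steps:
R(r, O) = -2*O
P(h, o) = h*(10 + o)/(h - 2*o) (P(h, o) = ((o + 10)/(h - 2*o))*h = ((10 + o)/(h - 2*o))*h = h*(10 + o)/(h - 2*o))
461 - 303*P(H(3, -5), 1) = 461 - (-1515)*(10 + 1)/(-5 - 2*1) = 461 - (-1515)*11/(-5 - 2) = 461 - (-1515)*11/(-7) = 461 - (-1515)*(-1)*11/7 = 461 - 303*55/7 = 461 - 16665/7 = -13438/7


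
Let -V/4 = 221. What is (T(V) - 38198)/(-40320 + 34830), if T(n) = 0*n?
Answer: 19099/2745 ≈ 6.9577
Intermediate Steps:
V = -884 (V = -4*221 = -884)
T(n) = 0
(T(V) - 38198)/(-40320 + 34830) = (0 - 38198)/(-40320 + 34830) = -38198/(-5490) = -38198*(-1/5490) = 19099/2745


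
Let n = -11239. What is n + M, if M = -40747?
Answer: -51986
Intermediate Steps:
n + M = -11239 - 40747 = -51986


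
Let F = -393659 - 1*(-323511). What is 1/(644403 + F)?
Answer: 1/574255 ≈ 1.7414e-6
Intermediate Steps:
F = -70148 (F = -393659 + 323511 = -70148)
1/(644403 + F) = 1/(644403 - 70148) = 1/574255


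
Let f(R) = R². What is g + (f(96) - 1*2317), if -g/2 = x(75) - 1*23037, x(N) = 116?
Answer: 52741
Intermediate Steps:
g = 45842 (g = -2*(116 - 1*23037) = -2*(116 - 23037) = -2*(-22921) = 45842)
g + (f(96) - 1*2317) = 45842 + (96² - 1*2317) = 45842 + (9216 - 2317) = 45842 + 6899 = 52741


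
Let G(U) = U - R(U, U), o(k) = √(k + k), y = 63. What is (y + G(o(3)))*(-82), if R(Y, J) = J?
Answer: -5166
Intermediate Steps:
o(k) = √2*√k (o(k) = √(2*k) = √2*√k)
G(U) = 0 (G(U) = U - U = 0)
(y + G(o(3)))*(-82) = (63 + 0)*(-82) = 63*(-82) = -5166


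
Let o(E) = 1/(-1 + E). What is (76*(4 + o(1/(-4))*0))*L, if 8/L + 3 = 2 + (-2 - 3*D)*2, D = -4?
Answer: 128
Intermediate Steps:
L = 8/19 (L = 8/(-3 + (2 + (-2 - 3*(-4))*2)) = 8/(-3 + (2 + (-2 + 12)*2)) = 8/(-3 + (2 + 10*2)) = 8/(-3 + (2 + 20)) = 8/(-3 + 22) = 8/19 ≈ 0.42105)
(76*(4 + o(1/(-4))*0))*L = (76*(4 + 0/(-1 + 1/(-4))))*(8/19) = (76*(4 + 0/(-1 - ¼)))*(8/19) = (76*(4 + 0/(-5/4)))*(8/19) = (76*(4 - ⅘*0))*(8/19) = (76*(4 + 0))*(8/19) = (76*4)*(8/19) = 304*(8/19) = 128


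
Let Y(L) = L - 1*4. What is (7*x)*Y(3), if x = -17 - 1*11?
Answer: 196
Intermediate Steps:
Y(L) = -4 + L (Y(L) = L - 4 = -4 + L)
x = -28 (x = -17 - 11 = -28)
(7*x)*Y(3) = (7*(-28))*(-4 + 3) = -196*(-1) = 196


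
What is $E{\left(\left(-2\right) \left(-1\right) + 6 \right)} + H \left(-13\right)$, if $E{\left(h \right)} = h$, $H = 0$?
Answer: $8$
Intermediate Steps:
$E{\left(\left(-2\right) \left(-1\right) + 6 \right)} + H \left(-13\right) = \left(\left(-2\right) \left(-1\right) + 6\right) + 0 \left(-13\right) = \left(2 + 6\right) + 0 = 8 + 0 = 8$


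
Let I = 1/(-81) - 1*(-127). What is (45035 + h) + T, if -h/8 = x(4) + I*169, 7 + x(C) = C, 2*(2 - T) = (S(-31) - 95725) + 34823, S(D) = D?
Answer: -15577889/162 ≈ -96160.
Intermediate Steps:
I = 10286/81 (I = -1/81 + 127 = 10286/81 ≈ 126.99)
T = 60937/2 (T = 2 - ((-31 - 95725) + 34823)/2 = 2 - (-95756 + 34823)/2 = 2 - ½*(-60933) = 2 + 60933/2 = 60937/2 ≈ 30469.)
x(C) = -7 + C
h = -13904728/81 (h = -8*((-7 + 4) + (10286/81)*169) = -8*(-3 + 1738334/81) = -8*1738091/81 = -13904728/81 ≈ -1.7166e+5)
(45035 + h) + T = (45035 - 13904728/81) + 60937/2 = -10256893/81 + 60937/2 = -15577889/162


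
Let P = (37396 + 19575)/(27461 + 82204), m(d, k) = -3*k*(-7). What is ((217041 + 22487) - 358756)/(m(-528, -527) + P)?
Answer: 3268784655/303401396 ≈ 10.774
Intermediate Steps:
m(d, k) = 21*k
P = 56971/109665 ≈ 0.51950
((217041 + 22487) - 358756)/(m(-528, -527) + P) = ((217041 + 22487) - 358756)/(21*(-527) + 56971/109665) = (239528 - 358756)/(-11067 + 56971/109665) = -119228/(-1213605584/109665) = -119228*(-109665/1213605584) = 3268784655/303401396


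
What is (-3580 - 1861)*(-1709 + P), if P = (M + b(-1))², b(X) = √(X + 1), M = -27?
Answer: 5332180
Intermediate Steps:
b(X) = √(1 + X)
P = 729 (P = (-27 + √(1 - 1))² = (-27 + √0)² = (-27 + 0)² = (-27)² = 729)
(-3580 - 1861)*(-1709 + P) = (-3580 - 1861)*(-1709 + 729) = -5441*(-980) = 5332180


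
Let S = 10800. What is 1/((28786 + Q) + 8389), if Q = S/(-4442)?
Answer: 2221/82560275 ≈ 2.6902e-5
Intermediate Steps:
Q = -5400/2221 (Q = 10800/(-4442) = 10800*(-1/4442) = -5400/2221 ≈ -2.4313)
1/((28786 + Q) + 8389) = 1/((28786 - 5400/2221) + 8389) = 1/(63928306/2221 + 8389) = 1/(82560275/2221) = 2221/82560275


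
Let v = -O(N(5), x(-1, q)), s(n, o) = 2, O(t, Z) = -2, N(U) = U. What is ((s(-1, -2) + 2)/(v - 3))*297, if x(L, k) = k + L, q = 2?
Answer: -1188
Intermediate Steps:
x(L, k) = L + k
v = 2 (v = -1*(-2) = 2)
((s(-1, -2) + 2)/(v - 3))*297 = ((2 + 2)/(2 - 3))*297 = (4/(-1))*297 = (4*(-1))*297 = -4*297 = -1188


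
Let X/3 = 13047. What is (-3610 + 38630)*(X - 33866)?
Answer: 184730500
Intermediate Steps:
X = 39141 (X = 3*13047 = 39141)
(-3610 + 38630)*(X - 33866) = (-3610 + 38630)*(39141 - 33866) = 35020*5275 = 184730500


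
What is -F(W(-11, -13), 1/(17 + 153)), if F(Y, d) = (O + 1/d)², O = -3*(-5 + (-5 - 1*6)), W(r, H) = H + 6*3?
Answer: -47524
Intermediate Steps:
W(r, H) = 18 + H (W(r, H) = H + 18 = 18 + H)
O = 48 (O = -3*(-5 + (-5 - 6)) = -3*(-5 - 11) = -3*(-16) = 48)
F(Y, d) = (48 + 1/d)²
-F(W(-11, -13), 1/(17 + 153)) = -(1 + 48/(17 + 153))²/(1/(17 + 153))² = -(1 + 48/170)²/(1/170)² = -(1 + 48*(1/170))²/170⁻² = -28900*(1 + 24/85)² = -28900*(109/85)² = -28900*11881/7225 = -1*47524 = -47524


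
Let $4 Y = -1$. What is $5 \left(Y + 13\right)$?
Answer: $\frac{255}{4} \approx 63.75$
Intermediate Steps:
$Y = - \frac{1}{4}$ ($Y = \frac{1}{4} \left(-1\right) = - \frac{1}{4} \approx -0.25$)
$5 \left(Y + 13\right) = 5 \left(- \frac{1}{4} + 13\right) = 5 \cdot \frac{51}{4} = \frac{255}{4}$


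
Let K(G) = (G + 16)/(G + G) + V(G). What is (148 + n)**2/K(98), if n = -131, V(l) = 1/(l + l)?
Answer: 56644/115 ≈ 492.56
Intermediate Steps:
V(l) = 1/(2*l)
K(G) = 1/(2*G) + (16 + G)/(2*G) (K(G) = (G + 16)/(G + G) + 1/(2*G) = (16 + G)/((2*G)) + 1/(2*G) = (16 + G)*(1/(2*G)) + 1/(2*G) = (16 + G)/(2*G) + 1/(2*G) = 1/(2*G) + (16 + G)/(2*G))
(148 + n)**2/K(98) = (148 - 131)**2/(((1/2)*(17 + 98)/98)) = 17**2/(((1/2)*(1/98)*115)) = 289/(115/196) = 289*(196/115) = 56644/115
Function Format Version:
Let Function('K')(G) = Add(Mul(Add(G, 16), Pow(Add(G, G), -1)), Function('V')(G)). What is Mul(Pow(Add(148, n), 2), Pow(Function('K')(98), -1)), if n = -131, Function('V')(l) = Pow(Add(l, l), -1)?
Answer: Rational(56644, 115) ≈ 492.56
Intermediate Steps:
Function('V')(l) = Mul(Rational(1, 2), Pow(l, -1)) (Function('V')(l) = Pow(Mul(2, l), -1) = Mul(Rational(1, 2), Pow(l, -1)))
Function('K')(G) = Add(Mul(Rational(1, 2), Pow(G, -1)), Mul(Rational(1, 2), Pow(G, -1), Add(16, G))) (Function('K')(G) = Add(Mul(Add(G, 16), Pow(Add(G, G), -1)), Mul(Rational(1, 2), Pow(G, -1))) = Add(Mul(Add(16, G), Pow(Mul(2, G), -1)), Mul(Rational(1, 2), Pow(G, -1))) = Add(Mul(Add(16, G), Mul(Rational(1, 2), Pow(G, -1))), Mul(Rational(1, 2), Pow(G, -1))) = Add(Mul(Rational(1, 2), Pow(G, -1), Add(16, G)), Mul(Rational(1, 2), Pow(G, -1))) = Add(Mul(Rational(1, 2), Pow(G, -1)), Mul(Rational(1, 2), Pow(G, -1), Add(16, G))))
Mul(Pow(Add(148, n), 2), Pow(Function('K')(98), -1)) = Mul(Pow(Add(148, -131), 2), Pow(Mul(Rational(1, 2), Pow(98, -1), Add(17, 98)), -1)) = Mul(Pow(17, 2), Pow(Mul(Rational(1, 2), Rational(1, 98), 115), -1)) = Mul(289, Pow(Rational(115, 196), -1)) = Mul(289, Rational(196, 115)) = Rational(56644, 115)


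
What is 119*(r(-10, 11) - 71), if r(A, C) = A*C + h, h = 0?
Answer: -21539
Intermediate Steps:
r(A, C) = A*C (r(A, C) = A*C + 0 = A*C)
119*(r(-10, 11) - 71) = 119*(-10*11 - 71) = 119*(-110 - 71) = 119*(-181) = -21539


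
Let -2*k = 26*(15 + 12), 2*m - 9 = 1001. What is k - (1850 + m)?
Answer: -2706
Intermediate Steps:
m = 505 (m = 9/2 + (½)*1001 = 9/2 + 1001/2 = 505)
k = -351 (k = -13*(15 + 12) = -13*27 = -½*702 = -351)
k - (1850 + m) = -351 - (1850 + 505) = -351 - 1*2355 = -351 - 2355 = -2706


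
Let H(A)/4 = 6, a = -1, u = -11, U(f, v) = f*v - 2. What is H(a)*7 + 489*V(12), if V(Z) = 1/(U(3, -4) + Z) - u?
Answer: 10605/2 ≈ 5302.5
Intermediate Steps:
U(f, v) = -2 + f*v
H(A) = 24 (H(A) = 4*6 = 24)
V(Z) = 11 + 1/(-14 + Z) (V(Z) = 1/((-2 + 3*(-4)) + Z) - 1*(-11) = 1/((-2 - 12) + Z) + 11 = 1/(-14 + Z) + 11 = 11 + 1/(-14 + Z))
H(a)*7 + 489*V(12) = 24*7 + 489*((-153 + 11*12)/(-14 + 12)) = 168 + 489*((-153 + 132)/(-2)) = 168 + 489*(-1/2*(-21)) = 168 + 489*(21/2) = 168 + 10269/2 = 10605/2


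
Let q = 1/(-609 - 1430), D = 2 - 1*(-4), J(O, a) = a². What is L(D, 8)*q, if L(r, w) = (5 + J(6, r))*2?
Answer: -82/2039 ≈ -0.040216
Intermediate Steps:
D = 6 (D = 2 + 4 = 6)
L(r, w) = 10 + 2*r² (L(r, w) = (5 + r²)*2 = 10 + 2*r²)
q = -1/2039 (q = 1/(-2039) = -1/2039 ≈ -0.00049044)
L(D, 8)*q = (10 + 2*6²)*(-1/2039) = (10 + 2*36)*(-1/2039) = (10 + 72)*(-1/2039) = 82*(-1/2039) = -82/2039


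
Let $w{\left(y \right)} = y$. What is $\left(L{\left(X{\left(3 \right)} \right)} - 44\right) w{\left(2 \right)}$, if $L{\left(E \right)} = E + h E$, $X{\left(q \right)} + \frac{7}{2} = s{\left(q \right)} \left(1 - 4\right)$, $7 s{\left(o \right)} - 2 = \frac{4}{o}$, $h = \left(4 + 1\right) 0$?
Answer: $- \frac{685}{7} \approx -97.857$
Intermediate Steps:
$h = 0$ ($h = 5 \cdot 0 = 0$)
$s{\left(o \right)} = \frac{2}{7} + \frac{4}{7 o}$ ($s{\left(o \right)} = \frac{2}{7} + \frac{4 \frac{1}{o}}{7} = \frac{2}{7} + \frac{4}{7 o}$)
$X{\left(q \right)} = - \frac{7}{2} - \frac{6 \left(2 + q\right)}{7 q}$ ($X{\left(q \right)} = - \frac{7}{2} + \frac{2 \left(2 + q\right)}{7 q} \left(1 - 4\right) = - \frac{7}{2} + \frac{2 \left(2 + q\right)}{7 q} \left(-3\right) = - \frac{7}{2} - \frac{6 \left(2 + q\right)}{7 q}$)
$L{\left(E \right)} = E$ ($L{\left(E \right)} = E + 0 E = E + 0 = E$)
$\left(L{\left(X{\left(3 \right)} \right)} - 44\right) w{\left(2 \right)} = \left(\frac{-24 - 183}{14 \cdot 3} - 44\right) 2 = \left(\frac{1}{14} \cdot \frac{1}{3} \left(-24 - 183\right) - 44\right) 2 = \left(\frac{1}{14} \cdot \frac{1}{3} \left(-207\right) - 44\right) 2 = \left(- \frac{69}{14} - 44\right) 2 = \left(- \frac{685}{14}\right) 2 = - \frac{685}{7}$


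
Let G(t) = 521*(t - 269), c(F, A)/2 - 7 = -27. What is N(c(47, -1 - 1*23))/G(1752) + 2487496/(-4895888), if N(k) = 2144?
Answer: -238931198507/472846698998 ≈ -0.50530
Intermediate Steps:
c(F, A) = -40 (c(F, A) = 14 + 2*(-27) = 14 - 54 = -40)
G(t) = -140149 + 521*t (G(t) = 521*(-269 + t) = -140149 + 521*t)
N(c(47, -1 - 1*23))/G(1752) + 2487496/(-4895888) = 2144/(-140149 + 521*1752) + 2487496/(-4895888) = 2144/(-140149 + 912792) + 2487496*(-1/4895888) = 2144/772643 - 310937/611986 = -238931198507/472846698998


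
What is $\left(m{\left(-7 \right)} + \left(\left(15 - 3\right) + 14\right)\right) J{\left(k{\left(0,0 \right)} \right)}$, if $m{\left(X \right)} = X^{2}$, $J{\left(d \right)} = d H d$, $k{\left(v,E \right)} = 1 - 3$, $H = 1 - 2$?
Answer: $-300$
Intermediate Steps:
$H = -1$ ($H = 1 - 2 = -1$)
$k{\left(v,E \right)} = -2$ ($k{\left(v,E \right)} = 1 - 3 = -2$)
$J{\left(d \right)} = - d^{2}$ ($J{\left(d \right)} = d \left(-1\right) d = - d d = - d^{2}$)
$\left(m{\left(-7 \right)} + \left(\left(15 - 3\right) + 14\right)\right) J{\left(k{\left(0,0 \right)} \right)} = \left(\left(-7\right)^{2} + \left(\left(15 - 3\right) + 14\right)\right) \left(- \left(-2\right)^{2}\right) = \left(49 + \left(12 + 14\right)\right) \left(\left(-1\right) 4\right) = \left(49 + 26\right) \left(-4\right) = 75 \left(-4\right) = -300$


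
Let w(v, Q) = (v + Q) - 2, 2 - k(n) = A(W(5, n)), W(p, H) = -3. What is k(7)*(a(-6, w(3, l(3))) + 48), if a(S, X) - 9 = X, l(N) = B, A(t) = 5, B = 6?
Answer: -192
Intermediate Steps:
l(N) = 6
k(n) = -3 (k(n) = 2 - 1*5 = 2 - 5 = -3)
w(v, Q) = -2 + Q + v (w(v, Q) = (Q + v) - 2 = -2 + Q + v)
a(S, X) = 9 + X
k(7)*(a(-6, w(3, l(3))) + 48) = -3*((9 + (-2 + 6 + 3)) + 48) = -3*((9 + 7) + 48) = -3*(16 + 48) = -3*64 = -192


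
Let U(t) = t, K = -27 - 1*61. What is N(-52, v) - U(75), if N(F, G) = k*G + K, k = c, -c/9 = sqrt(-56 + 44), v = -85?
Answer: -163 + 1530*I*sqrt(3) ≈ -163.0 + 2650.0*I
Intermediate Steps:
c = -18*I*sqrt(3) (c = -9*sqrt(-56 + 44) = -18*I*sqrt(3) ≈ -31.177*I)
K = -88 (K = -27 - 61 = -88)
k = -18*I*sqrt(3) ≈ -31.177*I
N(F, G) = -88 - 18*I*G*sqrt(3) (N(F, G) = (-18*I*sqrt(3))*G - 88 = -18*I*G*sqrt(3) - 88 = -88 - 18*I*G*sqrt(3))
N(-52, v) - U(75) = (-88 - 18*I*(-85)*sqrt(3)) - 1*75 = (-88 + 1530*I*sqrt(3)) - 75 = -163 + 1530*I*sqrt(3)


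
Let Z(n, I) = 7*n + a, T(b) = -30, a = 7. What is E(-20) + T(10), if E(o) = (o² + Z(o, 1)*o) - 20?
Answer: 3010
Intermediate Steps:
Z(n, I) = 7 + 7*n (Z(n, I) = 7*n + 7 = 7 + 7*n)
E(o) = -20 + o² + o*(7 + 7*o) (E(o) = (o² + (7 + 7*o)*o) - 20 = (o² + o*(7 + 7*o)) - 20 = -20 + o² + o*(7 + 7*o))
E(-20) + T(10) = (-20 + 7*(-20) + 8*(-20)²) - 30 = (-20 - 140 + 8*400) - 30 = (-20 - 140 + 3200) - 30 = 3040 - 30 = 3010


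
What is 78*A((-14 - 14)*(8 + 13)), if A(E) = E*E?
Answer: 26968032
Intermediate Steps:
A(E) = E²
78*A((-14 - 14)*(8 + 13)) = 78*((-14 - 14)*(8 + 13))² = 78*(-28*21)² = 78*(-588)² = 78*345744 = 26968032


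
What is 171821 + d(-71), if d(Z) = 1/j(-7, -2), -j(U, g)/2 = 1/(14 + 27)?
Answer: 343601/2 ≈ 1.7180e+5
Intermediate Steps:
j(U, g) = -2/41 (j(U, g) = -2/(14 + 27) = -2/41)
d(Z) = -41/2 (d(Z) = 1/(-2/41) = -41/2)
171821 + d(-71) = 171821 - 41/2 = 343601/2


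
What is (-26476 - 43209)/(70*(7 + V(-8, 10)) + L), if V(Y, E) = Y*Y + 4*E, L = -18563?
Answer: 69685/10793 ≈ 6.4565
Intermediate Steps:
V(Y, E) = Y**2 + 4*E
(-26476 - 43209)/(70*(7 + V(-8, 10)) + L) = (-26476 - 43209)/(70*(7 + ((-8)**2 + 4*10)) - 18563) = -69685/(70*(7 + (64 + 40)) - 18563) = -69685/(70*(7 + 104) - 18563) = -69685/(70*111 - 18563) = -69685/(7770 - 18563) = -69685/(-10793) = -69685*(-1/10793) = 69685/10793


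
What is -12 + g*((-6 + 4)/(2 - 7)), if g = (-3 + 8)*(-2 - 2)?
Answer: -20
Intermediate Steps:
g = -20 (g = 5*(-4) = -20)
-12 + g*((-6 + 4)/(2 - 7)) = -12 - 20*(-6 + 4)/(2 - 7) = -12 - (-40)/(-5) = -12 - (-40)*(-1)/5 = -12 - 20*2/5 = -12 - 8 = -20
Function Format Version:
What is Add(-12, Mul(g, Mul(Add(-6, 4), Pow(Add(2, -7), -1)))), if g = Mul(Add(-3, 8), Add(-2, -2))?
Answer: -20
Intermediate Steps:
g = -20 (g = Mul(5, -4) = -20)
Add(-12, Mul(g, Mul(Add(-6, 4), Pow(Add(2, -7), -1)))) = Add(-12, Mul(-20, Mul(Add(-6, 4), Pow(Add(2, -7), -1)))) = Add(-12, Mul(-20, Mul(-2, Pow(-5, -1)))) = Add(-12, Mul(-20, Mul(-2, Rational(-1, 5)))) = Add(-12, Mul(-20, Rational(2, 5))) = Add(-12, -8) = -20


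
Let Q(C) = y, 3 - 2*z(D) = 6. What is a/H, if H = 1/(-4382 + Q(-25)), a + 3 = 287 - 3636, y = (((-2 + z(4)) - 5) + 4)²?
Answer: 14620586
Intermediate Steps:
z(D) = -3/2 (z(D) = 3/2 - ½*6 = 3/2 - 3 = -3/2)
y = 81/4 (y = (((-2 - 3/2) - 5) + 4)² = ((-7/2 - 5) + 4)² = (-17/2 + 4)² = (-9/2)² = 81/4 ≈ 20.250)
Q(C) = 81/4
a = -3352 (a = -3 + (287 - 3636) = -3 - 3349 = -3352)
H = -4/17447 (H = 1/(-4382 + 81/4) = 1/(-17447/4) = -4/17447 ≈ -0.00022927)
a/H = -3352/(-4/17447) = -3352*(-17447/4) = 14620586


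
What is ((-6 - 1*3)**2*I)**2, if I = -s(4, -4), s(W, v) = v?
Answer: 104976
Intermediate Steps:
I = 4 (I = -1*(-4) = 4)
((-6 - 1*3)**2*I)**2 = ((-6 - 1*3)**2*4)**2 = ((-6 - 3)**2*4)**2 = ((-9)**2*4)**2 = (81*4)**2 = 324**2 = 104976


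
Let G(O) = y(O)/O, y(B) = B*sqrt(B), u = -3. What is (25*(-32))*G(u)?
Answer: -800*I*sqrt(3) ≈ -1385.6*I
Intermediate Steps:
y(B) = B**(3/2)
G(O) = sqrt(O) (G(O) = O**(3/2)/O = sqrt(O))
(25*(-32))*G(u) = (25*(-32))*sqrt(-3) = -800*I*sqrt(3)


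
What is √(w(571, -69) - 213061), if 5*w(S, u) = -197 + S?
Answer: I*√5324655/5 ≈ 461.5*I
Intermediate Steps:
w(S, u) = -197/5 + S/5 (w(S, u) = (-197 + S)/5 = -197/5 + S/5)
√(w(571, -69) - 213061) = √((-197/5 + (⅕)*571) - 213061) = √((-197/5 + 571/5) - 213061) = √(374/5 - 213061) = √(-1064931/5) = I*√5324655/5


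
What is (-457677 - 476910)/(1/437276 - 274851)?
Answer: 408672465012/120185745875 ≈ 3.4003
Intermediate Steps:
(-457677 - 476910)/(1/437276 - 274851) = -934587/(1/437276 - 274851) = -934587/(-120185745875/437276) = -934587*(-437276/120185745875) = 408672465012/120185745875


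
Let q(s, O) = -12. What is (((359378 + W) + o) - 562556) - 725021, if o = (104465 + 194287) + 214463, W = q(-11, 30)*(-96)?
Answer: -413832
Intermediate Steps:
W = 1152 (W = -12*(-96) = 1152)
o = 513215 (o = 298752 + 214463 = 513215)
(((359378 + W) + o) - 562556) - 725021 = (((359378 + 1152) + 513215) - 562556) - 725021 = ((360530 + 513215) - 562556) - 725021 = (873745 - 562556) - 725021 = 311189 - 725021 = -413832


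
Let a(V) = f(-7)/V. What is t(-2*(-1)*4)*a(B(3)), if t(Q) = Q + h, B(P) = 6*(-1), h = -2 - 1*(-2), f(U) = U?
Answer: 28/3 ≈ 9.3333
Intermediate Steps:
h = 0 (h = -2 + 2 = 0)
B(P) = -6
t(Q) = Q (t(Q) = Q + 0 = Q)
a(V) = -7/V
t(-2*(-1)*4)*a(B(3)) = (-2*(-1)*4)*(-7/(-6)) = (2*4)*(-7*(-⅙)) = 8*(7/6) = 28/3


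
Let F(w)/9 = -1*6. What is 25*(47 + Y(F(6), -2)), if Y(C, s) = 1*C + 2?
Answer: -125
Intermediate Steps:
F(w) = -54 (F(w) = 9*(-1*6) = 9*(-6) = -54)
Y(C, s) = 2 + C (Y(C, s) = C + 2 = 2 + C)
25*(47 + Y(F(6), -2)) = 25*(47 + (2 - 54)) = 25*(47 - 52) = 25*(-5) = -125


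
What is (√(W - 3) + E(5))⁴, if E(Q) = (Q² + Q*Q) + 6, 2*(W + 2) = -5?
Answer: (112 + I*√30)⁴/16 ≈ 9.6934e+6 + 1.9192e+6*I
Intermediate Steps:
W = -9/2 (W = -2 + (½)*(-5) = -2 - 5/2 = -9/2 ≈ -4.5000)
E(Q) = 6 + 2*Q² (E(Q) = (Q² + Q²) + 6 = 2*Q² + 6 = 6 + 2*Q²)
(√(W - 3) + E(5))⁴ = (√(-9/2 - 3) + (6 + 2*5²))⁴ = (√(-15/2) + (6 + 2*25))⁴ = (I*√30/2 + (6 + 50))⁴ = (I*√30/2 + 56)⁴ = (56 + I*√30/2)⁴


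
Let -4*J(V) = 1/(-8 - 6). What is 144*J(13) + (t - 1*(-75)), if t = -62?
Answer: 109/7 ≈ 15.571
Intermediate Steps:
J(V) = 1/56 (J(V) = -1/(4*(-8 - 6)) = -1/4/(-14) = -1/4*(-1/14) = 1/56)
144*J(13) + (t - 1*(-75)) = 144*(1/56) + (-62 - 1*(-75)) = 18/7 + (-62 + 75) = 18/7 + 13 = 109/7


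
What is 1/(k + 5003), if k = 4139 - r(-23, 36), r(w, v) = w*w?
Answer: 1/8613 ≈ 0.00011610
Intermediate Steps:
r(w, v) = w²
k = 3610 (k = 4139 - 1*(-23)² = 4139 - 1*529 = 4139 - 529 = 3610)
1/(k + 5003) = 1/(3610 + 5003) = 1/8613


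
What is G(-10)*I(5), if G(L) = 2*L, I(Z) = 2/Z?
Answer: -8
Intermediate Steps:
G(-10)*I(5) = (2*(-10))*(2/5) = -40/5 = -20*⅖ = -8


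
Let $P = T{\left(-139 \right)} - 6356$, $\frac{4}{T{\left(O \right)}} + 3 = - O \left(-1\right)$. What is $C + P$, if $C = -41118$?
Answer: $- \frac{3370656}{71} \approx -47474.0$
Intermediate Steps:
$T{\left(O \right)} = \frac{4}{-3 + O}$ ($T{\left(O \right)} = \frac{4}{-3 + - O \left(-1\right)} = \frac{4}{-3 + O}$)
$P = - \frac{451278}{71}$ ($P = \frac{4}{-3 - 139} - 6356 = \frac{4}{-142} - 6356 = 4 \left(- \frac{1}{142}\right) - 6356 = - \frac{2}{71} - 6356 = - \frac{451278}{71} \approx -6356.0$)
$C + P = -41118 - \frac{451278}{71} = - \frac{3370656}{71}$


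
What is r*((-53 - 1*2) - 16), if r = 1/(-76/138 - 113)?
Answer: 4899/7835 ≈ 0.62527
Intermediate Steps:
r = -69/7835 (r = 1/(-76*1/138 - 113) = 1/(-38/69 - 113) = 1/(-7835/69) = -69/7835 ≈ -0.0088066)
r*((-53 - 1*2) - 16) = -69*((-53 - 1*2) - 16)/7835 = -69*((-53 - 2) - 16)/7835 = -69*(-55 - 16)/7835 = -69/7835*(-71) = 4899/7835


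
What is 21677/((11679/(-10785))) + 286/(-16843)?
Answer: -1312556144443/65569799 ≈ -20018.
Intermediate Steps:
21677/((11679/(-10785))) + 286/(-16843) = 21677/((11679*(-1/10785))) + 286*(-1/16843) = 21677/(-3893/3595) - 286/16843 = 21677*(-3595/3893) - 286/16843 = -77928815/3893 - 286/16843 = -1312556144443/65569799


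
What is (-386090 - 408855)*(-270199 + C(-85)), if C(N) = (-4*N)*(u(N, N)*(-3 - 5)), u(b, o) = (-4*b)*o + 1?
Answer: -62272080965545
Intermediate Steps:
u(b, o) = 1 - 4*b*o (u(b, o) = -4*b*o + 1 = 1 - 4*b*o)
C(N) = -4*N*(-8 + 32*N**2) (C(N) = (-4*N)*((1 - 4*N*N)*(-3 - 5)) = (-4*N)*((1 - 4*N**2)*(-8)) = (-4*N)*(-8 + 32*N**2) = -4*N*(-8 + 32*N**2))
(-386090 - 408855)*(-270199 + C(-85)) = (-386090 - 408855)*(-270199 + (-128*(-85)**3 + 32*(-85))) = -794945*(-270199 + (-128*(-614125) - 2720)) = -794945*(-270199 + (78608000 - 2720)) = -794945*(-270199 + 78605280) = -794945*78335081 = -62272080965545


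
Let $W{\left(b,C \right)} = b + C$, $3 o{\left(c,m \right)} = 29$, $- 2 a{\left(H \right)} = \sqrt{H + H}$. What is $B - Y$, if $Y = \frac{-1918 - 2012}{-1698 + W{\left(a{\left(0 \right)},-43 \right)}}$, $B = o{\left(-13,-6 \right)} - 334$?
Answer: $- \frac{1705783}{5223} \approx -326.59$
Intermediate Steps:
$a{\left(H \right)} = - \frac{\sqrt{2} \sqrt{H}}{2}$ ($a{\left(H \right)} = - \frac{\sqrt{H + H}}{2} = - \frac{\sqrt{2 H}}{2} = - \frac{\sqrt{2} \sqrt{H}}{2}$)
$o{\left(c,m \right)} = \frac{29}{3}$ ($o{\left(c,m \right)} = \frac{1}{3} \cdot 29 = \frac{29}{3}$)
$W{\left(b,C \right)} = C + b$
$B = - \frac{973}{3}$ ($B = \frac{29}{3} - 334 = - \frac{973}{3} \approx -324.33$)
$Y = \frac{3930}{1741}$ ($Y = \frac{-1918 - 2012}{-1698 - \left(43 + \frac{\sqrt{2} \sqrt{0}}{2}\right)} = - \frac{3930}{-1698 - \left(43 + \frac{1}{2} \sqrt{2} \cdot 0\right)} = - \frac{3930}{-1698 + \left(-43 + 0\right)} = - \frac{3930}{-1698 - 43} = - \frac{3930}{-1741} = \left(-3930\right) \left(- \frac{1}{1741}\right) = \frac{3930}{1741} \approx 2.2573$)
$B - Y = - \frac{973}{3} - \frac{3930}{1741} = - \frac{1705783}{5223}$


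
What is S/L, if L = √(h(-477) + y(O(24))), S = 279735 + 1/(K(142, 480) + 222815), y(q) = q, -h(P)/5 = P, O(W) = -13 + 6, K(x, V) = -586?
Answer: 31082614658*√2378/264230281 ≈ 5736.4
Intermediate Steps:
O(W) = -7
h(P) = -5*P
S = 62165229316/222229 (S = 279735 + 1/(-586 + 222815) = 279735 + 1/222229 = 62165229316/222229 ≈ 2.7974e+5)
L = √2378 (L = √(-5*(-477) - 7) = √(2385 - 7) = √2378 ≈ 48.765)
S/L = 62165229316/(222229*(√2378)) = 62165229316*(√2378/2378)/222229 = 31082614658*√2378/264230281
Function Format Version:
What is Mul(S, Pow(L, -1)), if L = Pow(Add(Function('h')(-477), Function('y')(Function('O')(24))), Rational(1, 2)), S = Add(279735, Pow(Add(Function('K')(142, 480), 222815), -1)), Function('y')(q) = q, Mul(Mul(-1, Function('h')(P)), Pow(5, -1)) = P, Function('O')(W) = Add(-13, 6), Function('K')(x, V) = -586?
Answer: Mul(Rational(31082614658, 264230281), Pow(2378, Rational(1, 2))) ≈ 5736.4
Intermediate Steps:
Function('O')(W) = -7
Function('h')(P) = Mul(-5, P)
S = Rational(62165229316, 222229) (S = Add(279735, Pow(Add(-586, 222815), -1)) = Add(279735, Pow(222229, -1)) = Add(279735, Rational(1, 222229)) = Rational(62165229316, 222229) ≈ 2.7974e+5)
L = Pow(2378, Rational(1, 2)) (L = Pow(Add(Mul(-5, -477), -7), Rational(1, 2)) = Pow(Add(2385, -7), Rational(1, 2)) = Pow(2378, Rational(1, 2)) ≈ 48.765)
Mul(S, Pow(L, -1)) = Mul(Rational(62165229316, 222229), Pow(Pow(2378, Rational(1, 2)), -1)) = Mul(Rational(62165229316, 222229), Mul(Rational(1, 2378), Pow(2378, Rational(1, 2)))) = Mul(Rational(31082614658, 264230281), Pow(2378, Rational(1, 2)))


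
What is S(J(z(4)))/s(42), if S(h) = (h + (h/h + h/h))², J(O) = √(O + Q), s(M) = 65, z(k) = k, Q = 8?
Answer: 16/65 + 8*√3/65 ≈ 0.45933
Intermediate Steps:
J(O) = √(8 + O) (J(O) = √(O + 8) = √(8 + O))
S(h) = (2 + h)² (S(h) = (h + (1 + 1))² = (h + 2)² = (2 + h)²)
S(J(z(4)))/s(42) = (2 + √(8 + 4))²/65 = (2 + √12)²*(1/65) = (2 + 2*√3)²*(1/65) = (2 + 2*√3)²/65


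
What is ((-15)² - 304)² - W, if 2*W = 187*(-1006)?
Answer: 100302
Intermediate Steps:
W = -94061 (W = (187*(-1006))/2 = (½)*(-188122) = -94061)
((-15)² - 304)² - W = ((-15)² - 304)² - 1*(-94061) = (225 - 304)² + 94061 = (-79)² + 94061 = 6241 + 94061 = 100302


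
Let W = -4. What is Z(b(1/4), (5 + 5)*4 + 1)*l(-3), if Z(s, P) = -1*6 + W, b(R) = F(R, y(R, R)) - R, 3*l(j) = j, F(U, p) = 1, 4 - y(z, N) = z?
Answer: 10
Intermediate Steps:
y(z, N) = 4 - z
l(j) = j/3
b(R) = 1 - R
Z(s, P) = -10 (Z(s, P) = -1*6 - 4 = -6 - 4 = -10)
Z(b(1/4), (5 + 5)*4 + 1)*l(-3) = -10*(-3)/3 = -10*(-1) = 10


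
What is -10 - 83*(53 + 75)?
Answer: -10634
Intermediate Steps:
-10 - 83*(53 + 75) = -10 - 83*128 = -10 - 10624 = -10634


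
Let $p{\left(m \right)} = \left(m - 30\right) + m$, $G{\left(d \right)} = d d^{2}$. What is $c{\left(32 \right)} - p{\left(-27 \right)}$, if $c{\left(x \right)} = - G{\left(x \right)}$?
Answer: $-32684$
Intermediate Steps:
$G{\left(d \right)} = d^{3}$
$c{\left(x \right)} = - x^{3}$
$p{\left(m \right)} = -30 + 2 m$ ($p{\left(m \right)} = \left(-30 + m\right) + m = -30 + 2 m$)
$c{\left(32 \right)} - p{\left(-27 \right)} = - 32^{3} - \left(-30 + 2 \left(-27\right)\right) = \left(-1\right) 32768 - \left(-30 - 54\right) = -32768 - -84 = -32768 + 84 = -32684$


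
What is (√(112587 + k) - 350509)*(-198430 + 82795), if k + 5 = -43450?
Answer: 40531108215 - 231270*√17283 ≈ 4.0501e+10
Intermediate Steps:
k = -43455 (k = -5 - 43450 = -43455)
(√(112587 + k) - 350509)*(-198430 + 82795) = (√(112587 - 43455) - 350509)*(-198430 + 82795) = (√69132 - 350509)*(-115635) = (2*√17283 - 350509)*(-115635) = (-350509 + 2*√17283)*(-115635) = 40531108215 - 231270*√17283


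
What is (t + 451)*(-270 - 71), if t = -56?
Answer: -134695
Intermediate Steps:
(t + 451)*(-270 - 71) = (-56 + 451)*(-270 - 71) = 395*(-341) = -134695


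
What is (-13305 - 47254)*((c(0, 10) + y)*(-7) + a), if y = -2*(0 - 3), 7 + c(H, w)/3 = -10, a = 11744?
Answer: -730280981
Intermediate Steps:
c(H, w) = -51 (c(H, w) = -21 + 3*(-10) = -21 - 30 = -51)
y = 6 (y = -2*(-3) = 6)
(-13305 - 47254)*((c(0, 10) + y)*(-7) + a) = (-13305 - 47254)*((-51 + 6)*(-7) + 11744) = -60559*(-45*(-7) + 11744) = -60559*(315 + 11744) = -60559*12059 = -730280981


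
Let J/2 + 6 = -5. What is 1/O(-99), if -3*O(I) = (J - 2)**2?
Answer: -1/192 ≈ -0.0052083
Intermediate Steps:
J = -22 (J = -12 + 2*(-5) = -12 - 10 = -22)
O(I) = -192 (O(I) = -(-22 - 2)**2/3 = -1/3*(-24)**2 = -1/3*576 = -192)
1/O(-99) = 1/(-192) = -1/192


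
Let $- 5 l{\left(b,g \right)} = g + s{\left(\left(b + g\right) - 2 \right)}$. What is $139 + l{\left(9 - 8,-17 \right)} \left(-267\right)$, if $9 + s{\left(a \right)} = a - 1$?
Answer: $-2264$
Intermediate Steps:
$s{\left(a \right)} = -10 + a$ ($s{\left(a \right)} = -9 + \left(a - 1\right) = -9 + \left(-1 + a\right) = -10 + a$)
$l{\left(b,g \right)} = \frac{12}{5} - \frac{2 g}{5} - \frac{b}{5}$ ($l{\left(b,g \right)} = - \frac{g - \left(12 - b - g\right)}{5} = - \frac{g + \left(-12 + b + g\right)}{5} = - \frac{-12 + b + 2 g}{5} = \frac{12}{5} - \frac{2 g}{5} - \frac{b}{5}$)
$139 + l{\left(9 - 8,-17 \right)} \left(-267\right) = 139 + \left(\frac{12}{5} - - \frac{34}{5} - \frac{9 - 8}{5}\right) \left(-267\right) = 139 + \left(\frac{12}{5} + \frac{34}{5} - \frac{9 - 8}{5}\right) \left(-267\right) = 139 + \left(\frac{12}{5} + \frac{34}{5} - \frac{1}{5}\right) \left(-267\right) = 139 + 9 \left(-267\right) = 139 - 2403 = -2264$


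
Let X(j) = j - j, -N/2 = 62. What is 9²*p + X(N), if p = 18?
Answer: 1458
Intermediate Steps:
N = -124 (N = -2*62 = -124)
X(j) = 0
9²*p + X(N) = 9²*18 + 0 = 81*18 + 0 = 1458 + 0 = 1458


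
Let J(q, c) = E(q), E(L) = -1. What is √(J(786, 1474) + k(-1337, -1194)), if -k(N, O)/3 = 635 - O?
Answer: 28*I*√7 ≈ 74.081*I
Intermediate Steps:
k(N, O) = -1905 + 3*O (k(N, O) = -3*(635 - O) = -1905 + 3*O)
J(q, c) = -1
√(J(786, 1474) + k(-1337, -1194)) = √(-1 + (-1905 + 3*(-1194))) = √(-1 + (-1905 - 3582)) = √(-1 - 5487) = √(-5488) = 28*I*√7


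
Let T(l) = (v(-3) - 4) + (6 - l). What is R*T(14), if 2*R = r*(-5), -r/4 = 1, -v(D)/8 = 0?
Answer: -120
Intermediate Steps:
v(D) = 0 (v(D) = -8*0 = 0)
r = -4 (r = -4*1 = -4)
R = 10 (R = (-4*(-5))/2 = (1/2)*20 = 10)
T(l) = 2 - l (T(l) = (0 - 4) + (6 - l) = -4 + (6 - l) = 2 - l)
R*T(14) = 10*(2 - 1*14) = 10*(2 - 14) = 10*(-12) = -120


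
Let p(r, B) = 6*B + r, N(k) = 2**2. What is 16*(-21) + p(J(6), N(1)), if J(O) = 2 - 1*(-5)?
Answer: -305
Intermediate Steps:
J(O) = 7 (J(O) = 2 + 5 = 7)
N(k) = 4
p(r, B) = r + 6*B
16*(-21) + p(J(6), N(1)) = 16*(-21) + (7 + 6*4) = -336 + (7 + 24) = -336 + 31 = -305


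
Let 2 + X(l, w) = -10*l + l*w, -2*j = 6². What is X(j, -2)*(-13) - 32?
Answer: -2814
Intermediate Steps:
j = -18 (j = -½*6² = -½*36 = -18)
X(l, w) = -2 - 10*l + l*w (X(l, w) = -2 + (-10*l + l*w) = -2 - 10*l + l*w)
X(j, -2)*(-13) - 32 = (-2 - 10*(-18) - 18*(-2))*(-13) - 32 = (-2 + 180 + 36)*(-13) - 32 = 214*(-13) - 32 = -2782 - 32 = -2814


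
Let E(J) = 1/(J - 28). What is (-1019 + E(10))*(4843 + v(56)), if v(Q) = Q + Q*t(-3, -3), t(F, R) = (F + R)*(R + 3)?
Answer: -29954119/6 ≈ -4.9924e+6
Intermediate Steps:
t(F, R) = (3 + R)*(F + R) (t(F, R) = (F + R)*(3 + R) = (3 + R)*(F + R))
v(Q) = Q (v(Q) = Q + Q*((-3)² + 3*(-3) + 3*(-3) - 3*(-3)) = Q + Q*(9 - 9 - 9 + 9) = Q + Q*0 = Q + 0 = Q)
E(J) = 1/(-28 + J)
(-1019 + E(10))*(4843 + v(56)) = (-1019 + 1/(-28 + 10))*(4843 + 56) = (-1019 + 1/(-18))*4899 = (-1019 - 1/18)*4899 = -18343/18*4899 = -29954119/6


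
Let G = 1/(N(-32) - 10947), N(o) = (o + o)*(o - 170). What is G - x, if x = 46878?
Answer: -92865317/1981 ≈ -46878.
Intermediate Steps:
N(o) = 2*o*(-170 + o) (N(o) = (2*o)*(-170 + o) = 2*o*(-170 + o))
G = 1/1981 (G = 1/(2*(-32)*(-170 - 32) - 10947) = 1/(2*(-32)*(-202) - 10947) = 1/(12928 - 10947) = 1/1981 ≈ 0.00050480)
G - x = 1/1981 - 1*46878 = 1/1981 - 46878 = -92865317/1981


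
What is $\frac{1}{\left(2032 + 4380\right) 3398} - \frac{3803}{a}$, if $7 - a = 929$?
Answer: $\frac{41429836825}{10044256936} \approx 4.1247$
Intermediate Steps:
$a = -922$ ($a = 7 - 929 = -922$)
$\frac{1}{\left(2032 + 4380\right) 3398} - \frac{3803}{a} = \frac{1}{\left(2032 + 4380\right) 3398} - \frac{3803}{-922} = \frac{1}{6412} \cdot \frac{1}{3398} - - \frac{3803}{922} = \frac{1}{6412} \cdot \frac{1}{3398} + \frac{3803}{922} = \frac{1}{21787976} + \frac{3803}{922} = \frac{41429836825}{10044256936}$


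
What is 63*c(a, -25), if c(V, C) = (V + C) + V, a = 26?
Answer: 1701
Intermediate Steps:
c(V, C) = C + 2*V (c(V, C) = (C + V) + V = C + 2*V)
63*c(a, -25) = 63*(-25 + 2*26) = 63*(-25 + 52) = 63*27 = 1701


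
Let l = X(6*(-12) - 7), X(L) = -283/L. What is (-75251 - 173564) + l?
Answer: -19656102/79 ≈ -2.4881e+5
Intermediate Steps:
l = 283/79 (l = -283/(6*(-12) - 7) = -283/(-72 - 7) = -283/(-79) = -283*(-1/79) = 283/79 ≈ 3.5823)
(-75251 - 173564) + l = (-75251 - 173564) + 283/79 = -248815 + 283/79 = -19656102/79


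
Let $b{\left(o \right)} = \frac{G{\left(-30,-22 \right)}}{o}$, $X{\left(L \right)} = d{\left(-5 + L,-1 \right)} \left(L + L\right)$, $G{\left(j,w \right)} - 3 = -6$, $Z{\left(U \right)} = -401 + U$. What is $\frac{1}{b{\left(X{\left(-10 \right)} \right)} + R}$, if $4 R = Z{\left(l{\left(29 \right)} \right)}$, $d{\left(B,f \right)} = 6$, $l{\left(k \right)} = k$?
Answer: $- \frac{40}{3719} \approx -0.010756$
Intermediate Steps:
$G{\left(j,w \right)} = -3$ ($G{\left(j,w \right)} = 3 - 6 = -3$)
$X{\left(L \right)} = 12 L$ ($X{\left(L \right)} = 6 \left(L + L\right) = 6 \cdot 2 L = 12 L$)
$b{\left(o \right)} = - \frac{3}{o}$
$R = -93$ ($R = \frac{-401 + 29}{4} = \frac{1}{4} \left(-372\right) = -93$)
$\frac{1}{b{\left(X{\left(-10 \right)} \right)} + R} = \frac{1}{- \frac{3}{12 \left(-10\right)} - 93} = \frac{1}{- \frac{3}{-120} - 93} = \frac{1}{\left(-3\right) \left(- \frac{1}{120}\right) - 93} = \frac{1}{\frac{1}{40} - 93} = \frac{1}{- \frac{3719}{40}} = - \frac{40}{3719}$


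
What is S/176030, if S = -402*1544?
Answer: -310344/88015 ≈ -3.5260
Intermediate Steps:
S = -620688
S/176030 = -620688/176030 = -620688*1/176030 = -310344/88015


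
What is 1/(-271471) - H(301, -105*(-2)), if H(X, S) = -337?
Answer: 91485726/271471 ≈ 337.00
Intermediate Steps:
1/(-271471) - H(301, -105*(-2)) = 1/(-271471) - 1*(-337) = -1/271471 + 337 = 91485726/271471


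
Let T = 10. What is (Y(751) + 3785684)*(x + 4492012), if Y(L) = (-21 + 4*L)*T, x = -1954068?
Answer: 9683560863216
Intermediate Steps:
Y(L) = -210 + 40*L (Y(L) = (-21 + 4*L)*10 = -210 + 40*L)
(Y(751) + 3785684)*(x + 4492012) = ((-210 + 40*751) + 3785684)*(-1954068 + 4492012) = ((-210 + 30040) + 3785684)*2537944 = (29830 + 3785684)*2537944 = 3815514*2537944 = 9683560863216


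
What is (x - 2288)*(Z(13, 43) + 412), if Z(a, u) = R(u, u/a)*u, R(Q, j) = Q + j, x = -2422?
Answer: -147149820/13 ≈ -1.1319e+7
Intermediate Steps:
Z(a, u) = u*(u + u/a) (Z(a, u) = (u + u/a)*u = u*(u + u/a))
(x - 2288)*(Z(13, 43) + 412) = (-2422 - 2288)*(43²*(1 + 13)/13 + 412) = -4710*((1/13)*1849*14 + 412) = -4710*(25886/13 + 412) = -4710*31242/13 = -147149820/13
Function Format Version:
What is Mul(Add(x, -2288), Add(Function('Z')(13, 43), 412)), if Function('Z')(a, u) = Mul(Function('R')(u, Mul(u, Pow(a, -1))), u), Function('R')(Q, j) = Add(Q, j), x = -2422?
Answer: Rational(-147149820, 13) ≈ -1.1319e+7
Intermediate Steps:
Function('Z')(a, u) = Mul(u, Add(u, Mul(u, Pow(a, -1)))) (Function('Z')(a, u) = Mul(Add(u, Mul(u, Pow(a, -1))), u) = Mul(u, Add(u, Mul(u, Pow(a, -1)))))
Mul(Add(x, -2288), Add(Function('Z')(13, 43), 412)) = Mul(Add(-2422, -2288), Add(Mul(Pow(13, -1), Pow(43, 2), Add(1, 13)), 412)) = Mul(-4710, Add(Mul(Rational(1, 13), 1849, 14), 412)) = Mul(-4710, Add(Rational(25886, 13), 412)) = Mul(-4710, Rational(31242, 13)) = Rational(-147149820, 13)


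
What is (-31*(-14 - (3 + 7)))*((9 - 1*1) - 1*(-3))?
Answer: 8184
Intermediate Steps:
(-31*(-14 - (3 + 7)))*((9 - 1*1) - 1*(-3)) = (-31*(-14 - 1*10))*((9 - 1) + 3) = (-31*(-14 - 10))*(8 + 3) = -31*(-24)*11 = 744*11 = 8184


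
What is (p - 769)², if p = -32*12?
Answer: 1329409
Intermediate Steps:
p = -384
(p - 769)² = (-384 - 769)² = (-1153)² = 1329409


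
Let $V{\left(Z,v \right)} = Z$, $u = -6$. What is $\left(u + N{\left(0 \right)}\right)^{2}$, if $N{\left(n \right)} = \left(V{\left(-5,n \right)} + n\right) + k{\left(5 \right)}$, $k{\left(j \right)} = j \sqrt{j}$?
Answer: $246 - 110 \sqrt{5} \approx 0.032522$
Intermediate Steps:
$k{\left(j \right)} = j^{\frac{3}{2}}$
$N{\left(n \right)} = -5 + n + 5 \sqrt{5}$ ($N{\left(n \right)} = \left(-5 + n\right) + 5^{\frac{3}{2}} = \left(-5 + n\right) + 5 \sqrt{5} = -5 + n + 5 \sqrt{5}$)
$\left(u + N{\left(0 \right)}\right)^{2} = \left(-6 + \left(-5 + 0 + 5 \sqrt{5}\right)\right)^{2} = \left(-6 - \left(5 - 5 \sqrt{5}\right)\right)^{2} = \left(-11 + 5 \sqrt{5}\right)^{2}$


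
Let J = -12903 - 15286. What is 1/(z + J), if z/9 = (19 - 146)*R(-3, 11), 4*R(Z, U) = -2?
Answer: -2/55235 ≈ -3.6209e-5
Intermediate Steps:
R(Z, U) = -1/2 (R(Z, U) = (1/4)*(-2) = -1/2)
J = -28189
z = 1143/2 (z = 9*((19 - 146)*(-1/2)) = 9*(-127*(-1/2)) = 9*(127/2) = 1143/2 ≈ 571.50)
1/(z + J) = 1/(1143/2 - 28189) = 1/(-55235/2) = -2/55235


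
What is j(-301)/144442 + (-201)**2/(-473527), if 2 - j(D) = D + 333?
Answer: -2924903526/34198593467 ≈ -0.085527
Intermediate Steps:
j(D) = -331 - D (j(D) = 2 - (D + 333) = 2 - (333 + D) = 2 + (-333 - D) = -331 - D)
j(-301)/144442 + (-201)**2/(-473527) = (-331 - 1*(-301))/144442 + (-201)**2/(-473527) = (-331 + 301)*(1/144442) + 40401*(-1/473527) = -30*1/144442 - 40401/473527 = -15/72221 - 40401/473527 = -2924903526/34198593467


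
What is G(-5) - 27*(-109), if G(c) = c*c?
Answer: 2968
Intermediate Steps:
G(c) = c**2
G(-5) - 27*(-109) = (-5)**2 - 27*(-109) = 25 + 2943 = 2968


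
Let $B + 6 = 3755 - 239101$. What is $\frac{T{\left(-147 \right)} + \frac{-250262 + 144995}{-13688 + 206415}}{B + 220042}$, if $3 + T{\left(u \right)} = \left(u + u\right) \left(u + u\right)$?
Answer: $- \frac{8328933762}{1475325185} \approx -5.6455$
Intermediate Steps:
$B = -235352$ ($B = -6 + \left(3755 - 239101\right) = -6 - 235346 = -235352$)
$T{\left(u \right)} = -3 + 4 u^{2}$ ($T{\left(u \right)} = -3 + \left(u + u\right) \left(u + u\right) = -3 + 2 u 2 u = -3 + 4 u^{2}$)
$\frac{T{\left(-147 \right)} + \frac{-250262 + 144995}{-13688 + 206415}}{B + 220042} = \frac{\left(-3 + 4 \left(-147\right)^{2}\right) + \frac{-250262 + 144995}{-13688 + 206415}}{-235352 + 220042} = \frac{\left(-3 + 4 \cdot 21609\right) - \frac{105267}{192727}}{-15310} = \left(\left(-3 + 86436\right) - \frac{105267}{192727}\right) \left(- \frac{1}{15310}\right) = \left(86433 - \frac{105267}{192727}\right) \left(- \frac{1}{15310}\right) = \frac{16657867524}{192727} \left(- \frac{1}{15310}\right) = - \frac{8328933762}{1475325185}$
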